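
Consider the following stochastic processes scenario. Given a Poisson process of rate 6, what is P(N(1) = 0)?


P(N(t)=k) = (lambda*t)^k * exp(-lambda*t) / k!
lambda*t = 6
= 6^0 * exp(-6) / 0!
= 1 * 0.0025 / 1
= 0.0025

0.0025


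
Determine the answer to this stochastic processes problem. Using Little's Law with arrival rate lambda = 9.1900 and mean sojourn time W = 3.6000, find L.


Little's Law: L = lambda * W
= 9.1900 * 3.6000
= 33.0840

33.0840


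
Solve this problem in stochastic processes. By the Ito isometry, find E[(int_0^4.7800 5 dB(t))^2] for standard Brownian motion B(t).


By Ito isometry: E[(int f dB)^2] = int f^2 dt
= 5^2 * 4.7800
= 25 * 4.7800 = 119.5000

119.5000


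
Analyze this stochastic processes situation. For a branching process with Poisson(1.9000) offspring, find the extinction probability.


Since mu = 1.9000 > 1, extinction prob q < 1.
Solve s = exp(mu*(s-1)) iteratively.
q = 0.2328

0.2328


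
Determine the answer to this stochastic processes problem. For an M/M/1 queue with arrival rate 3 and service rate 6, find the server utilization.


rho = lambda/mu
= 3/6
= 0.5000

0.5000


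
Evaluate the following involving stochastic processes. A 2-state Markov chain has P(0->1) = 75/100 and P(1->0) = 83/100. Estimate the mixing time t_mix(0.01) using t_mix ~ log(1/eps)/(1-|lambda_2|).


lambda_2 = |1 - p01 - p10| = |1 - 0.7500 - 0.8300| = 0.5800
t_mix ~ log(1/eps)/(1 - |lambda_2|)
= log(100)/(1 - 0.5800) = 4.6052/0.4200
= 10.9647

10.9647


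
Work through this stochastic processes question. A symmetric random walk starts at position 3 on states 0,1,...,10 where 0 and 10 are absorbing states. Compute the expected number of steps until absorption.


For symmetric RW on 0,...,N with absorbing barriers, E(i) = i*(N-i)
E(3) = 3 * 7 = 21

21


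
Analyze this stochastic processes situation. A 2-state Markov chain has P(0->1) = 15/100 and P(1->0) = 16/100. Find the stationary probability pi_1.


Stationary distribution: pi_0 = p10/(p01+p10), pi_1 = p01/(p01+p10)
p01 = 0.1500, p10 = 0.1600
pi_1 = 0.4839

0.4839


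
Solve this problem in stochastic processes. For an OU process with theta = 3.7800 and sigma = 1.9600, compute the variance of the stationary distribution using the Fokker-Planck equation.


Stationary variance = sigma^2 / (2*theta)
= 1.9600^2 / (2*3.7800)
= 3.8416 / 7.5600
= 0.5081

0.5081


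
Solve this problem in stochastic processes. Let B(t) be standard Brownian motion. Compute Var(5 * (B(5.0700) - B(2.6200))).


Var(alpha*(B(t)-B(s))) = alpha^2 * (t-s)
= 5^2 * (5.0700 - 2.6200)
= 25 * 2.4500
= 61.2500

61.2500


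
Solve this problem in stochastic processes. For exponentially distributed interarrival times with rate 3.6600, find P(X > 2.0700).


P(X > t) = exp(-lambda * t)
= exp(-3.6600 * 2.0700)
= exp(-7.5762) = 5.1251e-04

5.1251e-04


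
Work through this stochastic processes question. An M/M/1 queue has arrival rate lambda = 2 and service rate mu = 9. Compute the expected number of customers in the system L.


rho = 2/9 = 0.2222
L = rho/(1-rho)
= 0.2222/0.7778
= 0.2857

0.2857


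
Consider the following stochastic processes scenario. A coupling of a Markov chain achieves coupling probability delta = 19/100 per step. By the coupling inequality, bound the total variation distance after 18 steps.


TV distance bound <= (1-delta)^n
= (1 - 0.1900)^18
= 0.8100^18
= 0.0225

0.0225


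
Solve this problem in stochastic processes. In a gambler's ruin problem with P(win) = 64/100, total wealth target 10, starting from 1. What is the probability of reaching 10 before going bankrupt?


Gambler's ruin formula:
r = q/p = 0.3600/0.6400 = 0.5625
P(win) = (1 - r^i)/(1 - r^N)
= (1 - 0.5625^1)/(1 - 0.5625^10)
= 0.4389

0.4389


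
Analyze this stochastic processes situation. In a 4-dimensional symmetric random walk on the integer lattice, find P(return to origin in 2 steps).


P(return in 2 steps) = P(reverse first step) = 1/(2d)
= 1/8
= 0.1250

0.1250


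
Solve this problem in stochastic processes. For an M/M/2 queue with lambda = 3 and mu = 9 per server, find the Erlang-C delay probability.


a = lambda/mu = 0.3333
rho = a/c = 0.1667
Erlang-C formula applied:
C(c,a) = 0.0476

0.0476


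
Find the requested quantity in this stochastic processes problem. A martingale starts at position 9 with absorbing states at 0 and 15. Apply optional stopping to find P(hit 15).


By optional stopping theorem: E(M at tau) = M(0) = 9
P(hit 15)*15 + P(hit 0)*0 = 9
P(hit 15) = (9 - 0)/(15 - 0) = 3/5 = 0.6000

0.6000


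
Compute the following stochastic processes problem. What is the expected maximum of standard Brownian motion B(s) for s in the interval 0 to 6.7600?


E(max B(s)) = sqrt(2t/pi)
= sqrt(2*6.7600/pi)
= sqrt(4.3035)
= 2.0745

2.0745


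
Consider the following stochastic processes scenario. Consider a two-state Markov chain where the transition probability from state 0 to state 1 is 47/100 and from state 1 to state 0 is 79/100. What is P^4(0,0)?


Computing P^4 by matrix multiplication.
P = [[0.5300, 0.4700], [0.7900, 0.2100]]
After raising P to the power 4:
P^4(0,0) = 0.6287

0.6287


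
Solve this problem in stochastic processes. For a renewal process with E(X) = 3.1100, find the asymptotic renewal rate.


Long-run renewal rate = 1/E(X)
= 1/3.1100
= 0.3215

0.3215


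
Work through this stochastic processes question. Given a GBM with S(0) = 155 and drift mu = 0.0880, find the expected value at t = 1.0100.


E[S(t)] = S(0) * exp(mu * t)
= 155 * exp(0.0880 * 1.0100)
= 155 * 1.0929
= 169.4072

169.4072


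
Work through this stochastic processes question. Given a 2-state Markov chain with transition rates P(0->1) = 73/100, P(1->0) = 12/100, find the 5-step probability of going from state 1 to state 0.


Computing P^5 by matrix multiplication.
P = [[0.2700, 0.7300], [0.1200, 0.8800]]
After raising P to the power 5:
P^5(1,0) = 0.1412

0.1412


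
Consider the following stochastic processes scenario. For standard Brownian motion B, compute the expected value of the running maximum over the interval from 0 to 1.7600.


E(max B(s)) = sqrt(2t/pi)
= sqrt(2*1.7600/pi)
= sqrt(1.1205)
= 1.0585

1.0585


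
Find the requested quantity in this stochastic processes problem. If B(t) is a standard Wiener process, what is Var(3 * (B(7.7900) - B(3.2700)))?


Var(alpha*(B(t)-B(s))) = alpha^2 * (t-s)
= 3^2 * (7.7900 - 3.2700)
= 9 * 4.5200
= 40.6800

40.6800


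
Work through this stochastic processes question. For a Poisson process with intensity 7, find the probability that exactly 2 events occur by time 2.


P(N(t)=k) = (lambda*t)^k * exp(-lambda*t) / k!
lambda*t = 14
= 14^2 * exp(-14) / 2!
= 196 * 8.3153e-07 / 2
= 8.1490e-05

8.1490e-05


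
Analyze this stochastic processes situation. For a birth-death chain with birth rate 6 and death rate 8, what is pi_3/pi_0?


For birth-death process, pi_n/pi_0 = (lambda/mu)^n
= (6/8)^3
= 0.4219

0.4219


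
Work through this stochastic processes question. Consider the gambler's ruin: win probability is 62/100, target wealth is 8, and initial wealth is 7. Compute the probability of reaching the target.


Gambler's ruin formula:
r = q/p = 0.3800/0.6200 = 0.6129
P(win) = (1 - r^i)/(1 - r^N)
= (1 - 0.6129^7)/(1 - 0.6129^8)
= 0.9872

0.9872


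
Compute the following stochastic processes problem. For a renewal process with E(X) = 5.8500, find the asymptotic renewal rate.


Long-run renewal rate = 1/E(X)
= 1/5.8500
= 0.1709

0.1709


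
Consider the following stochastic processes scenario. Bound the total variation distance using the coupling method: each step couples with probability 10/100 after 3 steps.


TV distance bound <= (1-delta)^n
= (1 - 0.1000)^3
= 0.9000^3
= 0.7290

0.7290


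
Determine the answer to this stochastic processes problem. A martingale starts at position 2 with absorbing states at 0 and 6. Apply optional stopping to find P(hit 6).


By optional stopping theorem: E(M at tau) = M(0) = 2
P(hit 6)*6 + P(hit 0)*0 = 2
P(hit 6) = (2 - 0)/(6 - 0) = 1/3 = 0.3333

0.3333


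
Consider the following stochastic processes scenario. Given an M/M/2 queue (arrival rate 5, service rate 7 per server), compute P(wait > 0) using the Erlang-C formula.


a = lambda/mu = 0.7143
rho = a/c = 0.3571
Erlang-C formula applied:
C(c,a) = 0.1880

0.1880


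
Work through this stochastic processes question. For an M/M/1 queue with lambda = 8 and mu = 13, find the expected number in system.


rho = 8/13 = 0.6154
L = rho/(1-rho)
= 0.6154/0.3846
= 1.6000

1.6000


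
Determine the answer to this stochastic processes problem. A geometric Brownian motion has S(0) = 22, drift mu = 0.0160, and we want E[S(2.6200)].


E[S(t)] = S(0) * exp(mu * t)
= 22 * exp(0.0160 * 2.6200)
= 22 * 1.0428
= 22.9418

22.9418


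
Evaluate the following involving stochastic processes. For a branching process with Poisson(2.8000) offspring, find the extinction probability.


Since mu = 2.8000 > 1, extinction prob q < 1.
Solve s = exp(mu*(s-1)) iteratively.
q = 0.0750

0.0750


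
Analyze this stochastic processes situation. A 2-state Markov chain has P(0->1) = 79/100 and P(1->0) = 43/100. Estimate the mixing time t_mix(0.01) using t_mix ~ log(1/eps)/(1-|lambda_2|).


lambda_2 = |1 - p01 - p10| = |1 - 0.7900 - 0.4300| = 0.2200
t_mix ~ log(1/eps)/(1 - |lambda_2|)
= log(100)/(1 - 0.2200) = 4.6052/0.7800
= 5.9041

5.9041


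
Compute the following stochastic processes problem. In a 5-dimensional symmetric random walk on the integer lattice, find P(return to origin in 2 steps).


P(return in 2 steps) = P(reverse first step) = 1/(2d)
= 1/10
= 0.1000

0.1000


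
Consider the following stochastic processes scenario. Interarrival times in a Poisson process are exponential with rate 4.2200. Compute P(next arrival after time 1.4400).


P(X > t) = exp(-lambda * t)
= exp(-4.2200 * 1.4400)
= exp(-6.0768) = 0.0023

0.0023


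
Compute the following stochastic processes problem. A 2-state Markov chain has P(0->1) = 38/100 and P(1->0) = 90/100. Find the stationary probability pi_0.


Stationary distribution: pi_0 = p10/(p01+p10), pi_1 = p01/(p01+p10)
p01 = 0.3800, p10 = 0.9000
pi_0 = 0.7031

0.7031


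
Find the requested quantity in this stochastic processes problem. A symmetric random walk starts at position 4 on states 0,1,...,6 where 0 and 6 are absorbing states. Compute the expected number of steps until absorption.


For symmetric RW on 0,...,N with absorbing barriers, E(i) = i*(N-i)
E(4) = 4 * 2 = 8

8


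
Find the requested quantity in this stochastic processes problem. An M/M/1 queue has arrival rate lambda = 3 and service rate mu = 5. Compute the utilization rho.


rho = lambda/mu
= 3/5
= 0.6000

0.6000


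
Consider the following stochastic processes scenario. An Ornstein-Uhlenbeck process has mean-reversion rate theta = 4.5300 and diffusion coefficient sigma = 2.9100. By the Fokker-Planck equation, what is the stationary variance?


Stationary variance = sigma^2 / (2*theta)
= 2.9100^2 / (2*4.5300)
= 8.4681 / 9.0600
= 0.9347

0.9347


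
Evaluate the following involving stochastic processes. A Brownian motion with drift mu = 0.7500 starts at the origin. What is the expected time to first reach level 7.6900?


Expected first passage time = a/mu
= 7.6900/0.7500
= 10.2533

10.2533


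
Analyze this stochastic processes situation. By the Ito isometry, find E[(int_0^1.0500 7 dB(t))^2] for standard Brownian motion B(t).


By Ito isometry: E[(int f dB)^2] = int f^2 dt
= 7^2 * 1.0500
= 49 * 1.0500 = 51.4500

51.4500


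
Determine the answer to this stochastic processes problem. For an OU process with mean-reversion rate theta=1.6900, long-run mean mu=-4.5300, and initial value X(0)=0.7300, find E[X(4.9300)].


E[X(t)] = mu + (X(0) - mu)*exp(-theta*t)
= -4.5300 + (0.7300 - -4.5300)*exp(-1.6900*4.9300)
= -4.5300 + 5.2600 * 2.4076e-04
= -4.5287

-4.5287


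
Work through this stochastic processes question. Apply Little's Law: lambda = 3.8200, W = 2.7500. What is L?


Little's Law: L = lambda * W
= 3.8200 * 2.7500
= 10.5050

10.5050


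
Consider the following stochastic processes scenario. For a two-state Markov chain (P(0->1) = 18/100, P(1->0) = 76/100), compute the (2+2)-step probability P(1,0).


P^4 = P^2 * P^2
Computing via matrix multiplication of the transition matrix.
Entry (1,0) of P^4 = 0.8085

0.8085


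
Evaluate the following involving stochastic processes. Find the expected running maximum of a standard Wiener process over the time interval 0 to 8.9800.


E(max B(s)) = sqrt(2t/pi)
= sqrt(2*8.9800/pi)
= sqrt(5.7168)
= 2.3910

2.3910


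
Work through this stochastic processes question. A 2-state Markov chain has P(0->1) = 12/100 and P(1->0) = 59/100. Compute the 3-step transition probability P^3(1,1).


Computing P^3 by matrix multiplication.
P = [[0.8800, 0.1200], [0.5900, 0.4100]]
After raising P to the power 3:
P^3(1,1) = 0.1893

0.1893


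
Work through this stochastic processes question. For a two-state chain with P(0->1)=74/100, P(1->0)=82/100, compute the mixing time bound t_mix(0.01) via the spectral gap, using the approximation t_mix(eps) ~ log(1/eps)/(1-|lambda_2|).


lambda_2 = |1 - p01 - p10| = |1 - 0.7400 - 0.8200| = 0.5600
t_mix ~ log(1/eps)/(1 - |lambda_2|)
= log(100)/(1 - 0.5600) = 4.6052/0.4400
= 10.4663

10.4663


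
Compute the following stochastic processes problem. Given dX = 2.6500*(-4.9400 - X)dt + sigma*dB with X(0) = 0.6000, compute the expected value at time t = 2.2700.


E[X(t)] = mu + (X(0) - mu)*exp(-theta*t)
= -4.9400 + (0.6000 - -4.9400)*exp(-2.6500*2.2700)
= -4.9400 + 5.5400 * 0.0024
= -4.9265

-4.9265


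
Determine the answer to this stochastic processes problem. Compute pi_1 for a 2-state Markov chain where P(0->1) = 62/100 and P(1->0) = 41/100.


Stationary distribution: pi_0 = p10/(p01+p10), pi_1 = p01/(p01+p10)
p01 = 0.6200, p10 = 0.4100
pi_1 = 0.6019

0.6019


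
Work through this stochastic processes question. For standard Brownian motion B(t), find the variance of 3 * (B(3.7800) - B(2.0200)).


Var(alpha*(B(t)-B(s))) = alpha^2 * (t-s)
= 3^2 * (3.7800 - 2.0200)
= 9 * 1.7600
= 15.8400

15.8400


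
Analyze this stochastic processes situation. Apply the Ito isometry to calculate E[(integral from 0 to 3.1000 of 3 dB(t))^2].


By Ito isometry: E[(int f dB)^2] = int f^2 dt
= 3^2 * 3.1000
= 9 * 3.1000 = 27.9000

27.9000


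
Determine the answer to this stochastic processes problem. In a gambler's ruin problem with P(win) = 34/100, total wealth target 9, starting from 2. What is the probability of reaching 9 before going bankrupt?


Gambler's ruin formula:
r = q/p = 0.6600/0.3400 = 1.9412
P(win) = (1 - r^i)/(1 - r^N)
= (1 - 1.9412^2)/(1 - 1.9412^9)
= 0.0071

0.0071


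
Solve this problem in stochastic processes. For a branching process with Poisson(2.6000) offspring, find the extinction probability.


Since mu = 2.6000 > 1, extinction prob q < 1.
Solve s = exp(mu*(s-1)) iteratively.
q = 0.0951

0.0951


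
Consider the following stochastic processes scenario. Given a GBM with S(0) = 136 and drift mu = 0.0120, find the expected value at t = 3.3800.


E[S(t)] = S(0) * exp(mu * t)
= 136 * exp(0.0120 * 3.3800)
= 136 * 1.0414
= 141.6296

141.6296


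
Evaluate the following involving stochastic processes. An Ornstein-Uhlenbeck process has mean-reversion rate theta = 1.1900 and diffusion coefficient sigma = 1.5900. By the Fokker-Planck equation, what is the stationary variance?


Stationary variance = sigma^2 / (2*theta)
= 1.5900^2 / (2*1.1900)
= 2.5281 / 2.3800
= 1.0622

1.0622


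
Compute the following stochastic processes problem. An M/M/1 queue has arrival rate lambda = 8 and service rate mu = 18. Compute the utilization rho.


rho = lambda/mu
= 8/18
= 0.4444

0.4444


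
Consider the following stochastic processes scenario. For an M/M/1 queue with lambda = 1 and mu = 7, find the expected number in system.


rho = 1/7 = 0.1429
L = rho/(1-rho)
= 0.1429/0.8571
= 0.1667

0.1667


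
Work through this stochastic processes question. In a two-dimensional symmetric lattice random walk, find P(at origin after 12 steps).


P = C(12,6)^2 / 4^12
= 924^2 / 16777216
= 853776 / 16777216
= 0.0509

0.0509


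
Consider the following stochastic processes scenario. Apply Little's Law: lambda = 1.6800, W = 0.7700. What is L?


Little's Law: L = lambda * W
= 1.6800 * 0.7700
= 1.2936

1.2936


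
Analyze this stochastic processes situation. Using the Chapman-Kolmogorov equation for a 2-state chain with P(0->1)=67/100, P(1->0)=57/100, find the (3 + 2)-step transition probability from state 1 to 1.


P^5 = P^3 * P^2
Computing via matrix multiplication of the transition matrix.
Entry (1,1) of P^5 = 0.5400

0.5400


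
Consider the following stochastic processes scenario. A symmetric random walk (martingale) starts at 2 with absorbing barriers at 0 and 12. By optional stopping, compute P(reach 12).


By optional stopping theorem: E(M at tau) = M(0) = 2
P(hit 12)*12 + P(hit 0)*0 = 2
P(hit 12) = (2 - 0)/(12 - 0) = 1/6 = 0.1667

0.1667


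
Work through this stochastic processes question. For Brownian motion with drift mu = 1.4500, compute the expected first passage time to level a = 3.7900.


Expected first passage time = a/mu
= 3.7900/1.4500
= 2.6138

2.6138


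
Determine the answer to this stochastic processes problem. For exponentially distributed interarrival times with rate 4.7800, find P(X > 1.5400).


P(X > t) = exp(-lambda * t)
= exp(-4.7800 * 1.5400)
= exp(-7.3612) = 6.3544e-04

6.3544e-04


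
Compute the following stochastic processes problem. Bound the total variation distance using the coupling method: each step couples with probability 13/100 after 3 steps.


TV distance bound <= (1-delta)^n
= (1 - 0.1300)^3
= 0.8700^3
= 0.6585

0.6585


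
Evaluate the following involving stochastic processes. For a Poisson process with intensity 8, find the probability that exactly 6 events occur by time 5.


P(N(t)=k) = (lambda*t)^k * exp(-lambda*t) / k!
lambda*t = 40
= 40^6 * exp(-40) / 6!
= 4096000000 * 4.2484e-18 / 720
= 2.4168e-11

2.4168e-11


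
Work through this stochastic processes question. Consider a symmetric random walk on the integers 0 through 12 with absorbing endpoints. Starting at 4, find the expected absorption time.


For symmetric RW on 0,...,N with absorbing barriers, E(i) = i*(N-i)
E(4) = 4 * 8 = 32

32


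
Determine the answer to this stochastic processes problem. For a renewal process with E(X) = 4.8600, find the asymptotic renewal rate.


Long-run renewal rate = 1/E(X)
= 1/4.8600
= 0.2058

0.2058


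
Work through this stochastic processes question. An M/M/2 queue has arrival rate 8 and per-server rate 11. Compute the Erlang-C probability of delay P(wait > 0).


a = lambda/mu = 0.7273
rho = a/c = 0.3636
Erlang-C formula applied:
C(c,a) = 0.1939

0.1939


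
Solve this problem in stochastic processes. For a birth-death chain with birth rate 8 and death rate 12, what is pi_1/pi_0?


For birth-death process, pi_n/pi_0 = (lambda/mu)^n
= (8/12)^1
= 0.6667

0.6667


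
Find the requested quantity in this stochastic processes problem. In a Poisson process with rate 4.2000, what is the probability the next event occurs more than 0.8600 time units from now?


P(X > t) = exp(-lambda * t)
= exp(-4.2000 * 0.8600)
= exp(-3.6120) = 0.0270

0.0270


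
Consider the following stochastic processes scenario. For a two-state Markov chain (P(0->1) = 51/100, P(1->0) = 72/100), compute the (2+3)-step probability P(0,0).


P^5 = P^2 * P^3
Computing via matrix multiplication of the transition matrix.
Entry (0,0) of P^5 = 0.5851

0.5851


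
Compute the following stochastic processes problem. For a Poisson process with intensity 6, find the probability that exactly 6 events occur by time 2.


P(N(t)=k) = (lambda*t)^k * exp(-lambda*t) / k!
lambda*t = 12
= 12^6 * exp(-12) / 6!
= 2985984 * 6.1442e-06 / 720
= 0.0255

0.0255


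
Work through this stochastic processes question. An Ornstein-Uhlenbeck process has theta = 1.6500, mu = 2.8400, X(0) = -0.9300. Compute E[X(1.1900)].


E[X(t)] = mu + (X(0) - mu)*exp(-theta*t)
= 2.8400 + (-0.9300 - 2.8400)*exp(-1.6500*1.1900)
= 2.8400 + -3.7700 * 0.1404
= 2.3108

2.3108


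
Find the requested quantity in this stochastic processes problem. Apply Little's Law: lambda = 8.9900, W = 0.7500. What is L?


Little's Law: L = lambda * W
= 8.9900 * 0.7500
= 6.7425

6.7425


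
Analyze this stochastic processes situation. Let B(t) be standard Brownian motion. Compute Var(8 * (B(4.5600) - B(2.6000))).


Var(alpha*(B(t)-B(s))) = alpha^2 * (t-s)
= 8^2 * (4.5600 - 2.6000)
= 64 * 1.9600
= 125.4400

125.4400


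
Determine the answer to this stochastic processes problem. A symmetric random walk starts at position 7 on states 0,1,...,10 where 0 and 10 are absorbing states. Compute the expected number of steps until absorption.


For symmetric RW on 0,...,N with absorbing barriers, E(i) = i*(N-i)
E(7) = 7 * 3 = 21

21


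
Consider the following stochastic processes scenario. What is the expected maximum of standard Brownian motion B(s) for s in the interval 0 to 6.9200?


E(max B(s)) = sqrt(2t/pi)
= sqrt(2*6.9200/pi)
= sqrt(4.4054)
= 2.0989

2.0989


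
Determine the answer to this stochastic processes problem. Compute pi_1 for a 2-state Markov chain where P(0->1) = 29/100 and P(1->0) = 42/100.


Stationary distribution: pi_0 = p10/(p01+p10), pi_1 = p01/(p01+p10)
p01 = 0.2900, p10 = 0.4200
pi_1 = 0.4085

0.4085


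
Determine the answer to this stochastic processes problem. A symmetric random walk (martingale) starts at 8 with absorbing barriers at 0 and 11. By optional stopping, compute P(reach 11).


By optional stopping theorem: E(M at tau) = M(0) = 8
P(hit 11)*11 + P(hit 0)*0 = 8
P(hit 11) = (8 - 0)/(11 - 0) = 8/11 = 0.7273

0.7273


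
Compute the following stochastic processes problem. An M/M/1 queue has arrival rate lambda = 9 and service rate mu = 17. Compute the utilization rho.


rho = lambda/mu
= 9/17
= 0.5294

0.5294


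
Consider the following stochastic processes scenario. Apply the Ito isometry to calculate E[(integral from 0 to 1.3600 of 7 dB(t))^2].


By Ito isometry: E[(int f dB)^2] = int f^2 dt
= 7^2 * 1.3600
= 49 * 1.3600 = 66.6400

66.6400


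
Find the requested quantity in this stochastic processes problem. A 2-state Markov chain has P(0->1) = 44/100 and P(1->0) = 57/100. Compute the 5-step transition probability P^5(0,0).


Computing P^5 by matrix multiplication.
P = [[0.5600, 0.4400], [0.5700, 0.4300]]
After raising P to the power 5:
P^5(0,0) = 0.5644

0.5644


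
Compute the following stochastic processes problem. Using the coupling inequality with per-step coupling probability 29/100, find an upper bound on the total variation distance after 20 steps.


TV distance bound <= (1-delta)^n
= (1 - 0.2900)^20
= 0.7100^20
= 0.0011

0.0011


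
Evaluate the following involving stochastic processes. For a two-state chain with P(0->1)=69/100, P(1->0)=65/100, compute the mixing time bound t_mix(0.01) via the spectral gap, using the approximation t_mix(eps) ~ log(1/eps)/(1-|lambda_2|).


lambda_2 = |1 - p01 - p10| = |1 - 0.6900 - 0.6500| = 0.3400
t_mix ~ log(1/eps)/(1 - |lambda_2|)
= log(100)/(1 - 0.3400) = 4.6052/0.6600
= 6.9775

6.9775


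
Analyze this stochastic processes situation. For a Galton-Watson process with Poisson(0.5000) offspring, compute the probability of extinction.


Since mu = 0.5000 <= 1, extinction probability = 1.

1.0000


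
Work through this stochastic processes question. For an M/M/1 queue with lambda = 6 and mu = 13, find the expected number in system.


rho = 6/13 = 0.4615
L = rho/(1-rho)
= 0.4615/0.5385
= 0.8571

0.8571


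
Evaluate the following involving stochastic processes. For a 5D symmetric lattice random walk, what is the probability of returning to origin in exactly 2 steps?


P(return in 2 steps) = P(reverse first step) = 1/(2d)
= 1/10
= 0.1000

0.1000


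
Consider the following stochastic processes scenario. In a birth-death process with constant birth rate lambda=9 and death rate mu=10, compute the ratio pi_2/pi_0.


For birth-death process, pi_n/pi_0 = (lambda/mu)^n
= (9/10)^2
= 0.8100

0.8100


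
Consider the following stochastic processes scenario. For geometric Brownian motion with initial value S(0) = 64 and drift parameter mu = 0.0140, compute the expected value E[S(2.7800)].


E[S(t)] = S(0) * exp(mu * t)
= 64 * exp(0.0140 * 2.7800)
= 64 * 1.0397
= 66.5400

66.5400


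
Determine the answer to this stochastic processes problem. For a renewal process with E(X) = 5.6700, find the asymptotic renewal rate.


Long-run renewal rate = 1/E(X)
= 1/5.6700
= 0.1764

0.1764


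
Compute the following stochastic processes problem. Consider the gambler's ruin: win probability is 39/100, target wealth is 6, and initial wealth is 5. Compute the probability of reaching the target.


Gambler's ruin formula:
r = q/p = 0.6100/0.3900 = 1.5641
P(win) = (1 - r^i)/(1 - r^N)
= (1 - 1.5641^5)/(1 - 1.5641^6)
= 0.6129

0.6129


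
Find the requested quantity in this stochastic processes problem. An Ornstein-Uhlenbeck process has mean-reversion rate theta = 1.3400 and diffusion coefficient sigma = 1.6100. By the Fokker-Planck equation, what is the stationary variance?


Stationary variance = sigma^2 / (2*theta)
= 1.6100^2 / (2*1.3400)
= 2.5921 / 2.6800
= 0.9672

0.9672


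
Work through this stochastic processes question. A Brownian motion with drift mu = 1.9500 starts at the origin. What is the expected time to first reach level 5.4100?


Expected first passage time = a/mu
= 5.4100/1.9500
= 2.7744

2.7744


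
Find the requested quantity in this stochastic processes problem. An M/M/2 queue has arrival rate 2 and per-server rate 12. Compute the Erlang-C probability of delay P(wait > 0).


a = lambda/mu = 0.1667
rho = a/c = 0.0833
Erlang-C formula applied:
C(c,a) = 0.0128

0.0128


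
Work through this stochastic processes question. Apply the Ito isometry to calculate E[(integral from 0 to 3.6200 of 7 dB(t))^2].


By Ito isometry: E[(int f dB)^2] = int f^2 dt
= 7^2 * 3.6200
= 49 * 3.6200 = 177.3800

177.3800


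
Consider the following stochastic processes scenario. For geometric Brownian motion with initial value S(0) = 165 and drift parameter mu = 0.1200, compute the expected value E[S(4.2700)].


E[S(t)] = S(0) * exp(mu * t)
= 165 * exp(0.1200 * 4.2700)
= 165 * 1.6693
= 275.4333

275.4333


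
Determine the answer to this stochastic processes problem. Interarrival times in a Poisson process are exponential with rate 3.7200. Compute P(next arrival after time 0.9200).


P(X > t) = exp(-lambda * t)
= exp(-3.7200 * 0.9200)
= exp(-3.4224) = 0.0326

0.0326


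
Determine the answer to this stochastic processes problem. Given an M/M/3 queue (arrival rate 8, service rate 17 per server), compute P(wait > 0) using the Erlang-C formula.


a = lambda/mu = 0.4706
rho = a/c = 0.1569
Erlang-C formula applied:
C(c,a) = 0.0129

0.0129


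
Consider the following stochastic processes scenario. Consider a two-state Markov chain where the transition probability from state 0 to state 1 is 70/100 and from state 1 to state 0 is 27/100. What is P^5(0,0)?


Computing P^5 by matrix multiplication.
P = [[0.3000, 0.7000], [0.2700, 0.7300]]
After raising P to the power 5:
P^5(0,0) = 0.2784

0.2784


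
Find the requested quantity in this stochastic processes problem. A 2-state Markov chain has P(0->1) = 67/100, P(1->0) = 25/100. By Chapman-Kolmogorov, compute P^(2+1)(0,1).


P^3 = P^2 * P^1
Computing via matrix multiplication of the transition matrix.
Entry (0,1) of P^3 = 0.7279

0.7279


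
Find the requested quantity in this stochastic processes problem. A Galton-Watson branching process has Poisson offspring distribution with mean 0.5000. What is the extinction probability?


Since mu = 0.5000 <= 1, extinction probability = 1.

1.0000


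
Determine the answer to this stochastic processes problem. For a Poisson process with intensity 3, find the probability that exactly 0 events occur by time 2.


P(N(t)=k) = (lambda*t)^k * exp(-lambda*t) / k!
lambda*t = 6
= 6^0 * exp(-6) / 0!
= 1 * 0.0025 / 1
= 0.0025

0.0025


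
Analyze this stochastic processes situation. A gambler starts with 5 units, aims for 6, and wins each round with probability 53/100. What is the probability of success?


Gambler's ruin formula:
r = q/p = 0.4700/0.5300 = 0.8868
P(win) = (1 - r^i)/(1 - r^N)
= (1 - 0.8868^5)/(1 - 0.8868^6)
= 0.8791

0.8791


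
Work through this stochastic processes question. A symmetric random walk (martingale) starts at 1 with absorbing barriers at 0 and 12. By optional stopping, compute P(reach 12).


By optional stopping theorem: E(M at tau) = M(0) = 1
P(hit 12)*12 + P(hit 0)*0 = 1
P(hit 12) = (1 - 0)/(12 - 0) = 1/12 = 0.0833

0.0833


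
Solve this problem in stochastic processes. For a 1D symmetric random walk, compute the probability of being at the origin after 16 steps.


P(S(16) = 0) = C(16,8) / 4^8
= 12870 / 65536
= 0.1964

0.1964


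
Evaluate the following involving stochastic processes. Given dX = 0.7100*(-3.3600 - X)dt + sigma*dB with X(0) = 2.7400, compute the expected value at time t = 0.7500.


E[X(t)] = mu + (X(0) - mu)*exp(-theta*t)
= -3.3600 + (2.7400 - -3.3600)*exp(-0.7100*0.7500)
= -3.3600 + 6.1000 * 0.5871
= 0.2215

0.2215


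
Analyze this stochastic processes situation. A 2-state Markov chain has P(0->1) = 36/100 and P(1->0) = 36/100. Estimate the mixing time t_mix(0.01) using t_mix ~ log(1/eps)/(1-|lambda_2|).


lambda_2 = |1 - p01 - p10| = |1 - 0.3600 - 0.3600| = 0.2800
t_mix ~ log(1/eps)/(1 - |lambda_2|)
= log(100)/(1 - 0.2800) = 4.6052/0.7200
= 6.3961

6.3961


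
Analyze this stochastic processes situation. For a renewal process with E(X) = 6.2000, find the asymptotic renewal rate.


Long-run renewal rate = 1/E(X)
= 1/6.2000
= 0.1613

0.1613


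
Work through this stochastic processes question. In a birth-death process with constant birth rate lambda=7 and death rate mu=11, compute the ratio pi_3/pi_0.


For birth-death process, pi_n/pi_0 = (lambda/mu)^n
= (7/11)^3
= 0.2577

0.2577


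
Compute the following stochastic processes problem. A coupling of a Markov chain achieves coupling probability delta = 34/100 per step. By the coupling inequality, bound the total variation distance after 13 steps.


TV distance bound <= (1-delta)^n
= (1 - 0.3400)^13
= 0.6600^13
= 0.0045

0.0045


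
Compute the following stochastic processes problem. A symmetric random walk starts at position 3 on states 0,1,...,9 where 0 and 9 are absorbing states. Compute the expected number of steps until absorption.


For symmetric RW on 0,...,N with absorbing barriers, E(i) = i*(N-i)
E(3) = 3 * 6 = 18

18


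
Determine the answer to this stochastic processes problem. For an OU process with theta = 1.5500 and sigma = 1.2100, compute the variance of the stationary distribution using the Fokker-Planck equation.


Stationary variance = sigma^2 / (2*theta)
= 1.2100^2 / (2*1.5500)
= 1.4641 / 3.1000
= 0.4723

0.4723


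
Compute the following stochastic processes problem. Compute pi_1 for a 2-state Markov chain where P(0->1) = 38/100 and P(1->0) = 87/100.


Stationary distribution: pi_0 = p10/(p01+p10), pi_1 = p01/(p01+p10)
p01 = 0.3800, p10 = 0.8700
pi_1 = 0.3040

0.3040


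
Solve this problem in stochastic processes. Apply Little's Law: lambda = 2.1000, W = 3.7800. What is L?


Little's Law: L = lambda * W
= 2.1000 * 3.7800
= 7.9380

7.9380


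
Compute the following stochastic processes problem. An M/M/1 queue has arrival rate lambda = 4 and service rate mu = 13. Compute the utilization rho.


rho = lambda/mu
= 4/13
= 0.3077

0.3077


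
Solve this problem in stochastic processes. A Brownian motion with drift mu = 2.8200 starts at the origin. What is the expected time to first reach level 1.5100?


Expected first passage time = a/mu
= 1.5100/2.8200
= 0.5355

0.5355


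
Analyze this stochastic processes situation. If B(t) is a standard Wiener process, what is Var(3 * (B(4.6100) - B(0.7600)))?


Var(alpha*(B(t)-B(s))) = alpha^2 * (t-s)
= 3^2 * (4.6100 - 0.7600)
= 9 * 3.8500
= 34.6500

34.6500


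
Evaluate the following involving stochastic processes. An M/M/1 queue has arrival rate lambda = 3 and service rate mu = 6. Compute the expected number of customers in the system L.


rho = 3/6 = 0.5000
L = rho/(1-rho)
= 0.5000/0.5000
= 1.0000

1.0000


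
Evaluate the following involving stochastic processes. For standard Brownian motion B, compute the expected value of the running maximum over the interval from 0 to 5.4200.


E(max B(s)) = sqrt(2t/pi)
= sqrt(2*5.4200/pi)
= sqrt(3.4505)
= 1.8575

1.8575


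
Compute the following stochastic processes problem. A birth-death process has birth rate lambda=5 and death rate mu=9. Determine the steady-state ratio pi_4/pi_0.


For birth-death process, pi_n/pi_0 = (lambda/mu)^n
= (5/9)^4
= 0.0953

0.0953


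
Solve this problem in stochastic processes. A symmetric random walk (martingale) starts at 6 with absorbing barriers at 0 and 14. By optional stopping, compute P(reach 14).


By optional stopping theorem: E(M at tau) = M(0) = 6
P(hit 14)*14 + P(hit 0)*0 = 6
P(hit 14) = (6 - 0)/(14 - 0) = 3/7 = 0.4286

0.4286


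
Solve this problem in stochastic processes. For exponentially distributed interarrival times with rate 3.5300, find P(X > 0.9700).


P(X > t) = exp(-lambda * t)
= exp(-3.5300 * 0.9700)
= exp(-3.4241) = 0.0326

0.0326


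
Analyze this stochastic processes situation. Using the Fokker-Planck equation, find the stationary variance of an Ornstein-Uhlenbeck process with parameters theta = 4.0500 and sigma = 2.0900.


Stationary variance = sigma^2 / (2*theta)
= 2.0900^2 / (2*4.0500)
= 4.3681 / 8.1000
= 0.5393

0.5393


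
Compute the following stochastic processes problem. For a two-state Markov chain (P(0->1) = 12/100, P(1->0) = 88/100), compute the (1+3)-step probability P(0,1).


P^4 = P^1 * P^3
Computing via matrix multiplication of the transition matrix.
Entry (0,1) of P^4 = 0.1200

0.1200


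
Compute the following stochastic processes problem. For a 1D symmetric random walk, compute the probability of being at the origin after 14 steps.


P(S(14) = 0) = C(14,7) / 4^7
= 3432 / 16384
= 0.2095

0.2095


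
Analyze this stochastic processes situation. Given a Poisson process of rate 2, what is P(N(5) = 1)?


P(N(t)=k) = (lambda*t)^k * exp(-lambda*t) / k!
lambda*t = 10
= 10^1 * exp(-10) / 1!
= 10 * 4.5400e-05 / 1
= 4.5400e-04

4.5400e-04


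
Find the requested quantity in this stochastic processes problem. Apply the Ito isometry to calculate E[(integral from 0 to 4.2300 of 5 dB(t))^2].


By Ito isometry: E[(int f dB)^2] = int f^2 dt
= 5^2 * 4.2300
= 25 * 4.2300 = 105.7500

105.7500


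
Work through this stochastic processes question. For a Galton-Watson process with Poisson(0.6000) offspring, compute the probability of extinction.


Since mu = 0.6000 <= 1, extinction probability = 1.

1.0000


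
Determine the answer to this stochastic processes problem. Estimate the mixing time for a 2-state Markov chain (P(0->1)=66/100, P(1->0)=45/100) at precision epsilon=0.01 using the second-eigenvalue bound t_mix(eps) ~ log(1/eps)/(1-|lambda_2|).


lambda_2 = |1 - p01 - p10| = |1 - 0.6600 - 0.4500| = 0.1100
t_mix ~ log(1/eps)/(1 - |lambda_2|)
= log(100)/(1 - 0.1100) = 4.6052/0.8900
= 5.1743

5.1743


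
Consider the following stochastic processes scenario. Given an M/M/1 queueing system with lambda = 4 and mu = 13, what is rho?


rho = lambda/mu
= 4/13
= 0.3077

0.3077


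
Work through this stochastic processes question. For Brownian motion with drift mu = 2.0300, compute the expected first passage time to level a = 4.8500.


Expected first passage time = a/mu
= 4.8500/2.0300
= 2.3892

2.3892


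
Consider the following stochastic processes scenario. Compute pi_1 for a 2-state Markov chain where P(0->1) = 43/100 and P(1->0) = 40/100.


Stationary distribution: pi_0 = p10/(p01+p10), pi_1 = p01/(p01+p10)
p01 = 0.4300, p10 = 0.4000
pi_1 = 0.5181

0.5181


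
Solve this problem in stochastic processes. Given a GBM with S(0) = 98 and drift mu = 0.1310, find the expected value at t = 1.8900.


E[S(t)] = S(0) * exp(mu * t)
= 98 * exp(0.1310 * 1.8900)
= 98 * 1.2809
= 125.5316

125.5316


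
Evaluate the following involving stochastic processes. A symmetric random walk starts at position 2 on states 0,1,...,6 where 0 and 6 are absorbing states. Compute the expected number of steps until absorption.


For symmetric RW on 0,...,N with absorbing barriers, E(i) = i*(N-i)
E(2) = 2 * 4 = 8

8


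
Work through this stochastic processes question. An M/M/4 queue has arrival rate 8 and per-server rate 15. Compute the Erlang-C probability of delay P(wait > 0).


a = lambda/mu = 0.5333
rho = a/c = 0.1333
Erlang-C formula applied:
C(c,a) = 0.0023

0.0023


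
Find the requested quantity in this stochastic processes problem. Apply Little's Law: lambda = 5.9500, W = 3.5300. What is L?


Little's Law: L = lambda * W
= 5.9500 * 3.5300
= 21.0035

21.0035


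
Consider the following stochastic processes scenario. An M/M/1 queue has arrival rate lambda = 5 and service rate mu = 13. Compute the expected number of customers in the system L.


rho = 5/13 = 0.3846
L = rho/(1-rho)
= 0.3846/0.6154
= 0.6250

0.6250


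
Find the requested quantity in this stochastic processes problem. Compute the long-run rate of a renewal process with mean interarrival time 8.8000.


Long-run renewal rate = 1/E(X)
= 1/8.8000
= 0.1136

0.1136


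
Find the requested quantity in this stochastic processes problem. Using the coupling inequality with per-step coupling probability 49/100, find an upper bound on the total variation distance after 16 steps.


TV distance bound <= (1-delta)^n
= (1 - 0.4900)^16
= 0.5100^16
= 2.0947e-05

2.0947e-05


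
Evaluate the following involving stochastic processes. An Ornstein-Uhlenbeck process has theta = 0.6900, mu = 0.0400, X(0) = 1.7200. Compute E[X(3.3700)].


E[X(t)] = mu + (X(0) - mu)*exp(-theta*t)
= 0.0400 + (1.7200 - 0.0400)*exp(-0.6900*3.3700)
= 0.0400 + 1.6800 * 0.0978
= 0.2042

0.2042


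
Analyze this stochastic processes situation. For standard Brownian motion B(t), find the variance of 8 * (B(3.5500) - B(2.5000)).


Var(alpha*(B(t)-B(s))) = alpha^2 * (t-s)
= 8^2 * (3.5500 - 2.5000)
= 64 * 1.0500
= 67.2000

67.2000


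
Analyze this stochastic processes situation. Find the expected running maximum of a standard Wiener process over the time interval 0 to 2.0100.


E(max B(s)) = sqrt(2t/pi)
= sqrt(2*2.0100/pi)
= sqrt(1.2796)
= 1.1312

1.1312


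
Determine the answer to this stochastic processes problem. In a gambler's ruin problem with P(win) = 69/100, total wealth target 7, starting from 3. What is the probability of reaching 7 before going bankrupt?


Gambler's ruin formula:
r = q/p = 0.3100/0.6900 = 0.4493
P(win) = (1 - r^i)/(1 - r^N)
= (1 - 0.4493^3)/(1 - 0.4493^7)
= 0.9127

0.9127


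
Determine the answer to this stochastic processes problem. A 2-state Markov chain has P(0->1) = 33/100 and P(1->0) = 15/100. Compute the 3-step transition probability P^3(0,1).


Computing P^3 by matrix multiplication.
P = [[0.6700, 0.3300], [0.1500, 0.8500]]
After raising P to the power 3:
P^3(0,1) = 0.5908

0.5908


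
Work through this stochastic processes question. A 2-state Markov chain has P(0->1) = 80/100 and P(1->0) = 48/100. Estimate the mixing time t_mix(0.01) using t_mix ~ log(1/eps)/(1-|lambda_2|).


lambda_2 = |1 - p01 - p10| = |1 - 0.8000 - 0.4800| = 0.2800
t_mix ~ log(1/eps)/(1 - |lambda_2|)
= log(100)/(1 - 0.2800) = 4.6052/0.7200
= 6.3961

6.3961
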